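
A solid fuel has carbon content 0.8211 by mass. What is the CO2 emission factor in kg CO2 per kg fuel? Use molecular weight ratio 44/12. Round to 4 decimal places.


EF = C_frac * (M_CO2 / M_C)
EF = 0.8211 * (44/12)
EF = 0.8211 * 3.666667 = 3.0107 kg_CO2/kg_fuel


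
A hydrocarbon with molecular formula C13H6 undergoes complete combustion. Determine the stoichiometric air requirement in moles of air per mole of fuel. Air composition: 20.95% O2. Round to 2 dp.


Balanced combustion: C13H6 + 14.5 O2 -> 13 CO2 + 3 H2O
O2 needed = C + H/4 = 13 + 6/4 = 14.50 moles
Air moles = O2 / 0.2095 = 14.50 / 0.2095 = 69.21 moles air


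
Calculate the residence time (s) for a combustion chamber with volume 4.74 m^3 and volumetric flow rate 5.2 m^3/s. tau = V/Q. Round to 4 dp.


tau = V / Q_flow
tau = 4.74 / 5.2 = 0.9115 s


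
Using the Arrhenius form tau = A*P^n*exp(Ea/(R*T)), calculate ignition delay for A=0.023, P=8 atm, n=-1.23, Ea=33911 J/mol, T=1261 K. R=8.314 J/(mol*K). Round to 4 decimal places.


tau = A * P^n * exp(Ea/(R*T))
P^n = 8^(-1.23) = 0.07748173
Ea/(R*T) = 33911/(8.314*1261) = 3.234562
exp(Ea/(R*T)) = 25.395248
tau = 0.023 * 0.07748173 * 25.395248 = 0.0453 ms


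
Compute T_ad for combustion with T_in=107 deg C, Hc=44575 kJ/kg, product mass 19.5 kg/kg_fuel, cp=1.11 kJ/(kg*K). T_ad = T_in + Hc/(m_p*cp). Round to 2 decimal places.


T_ad = T_in + Hc / (m_p * cp)
Denominator = 19.5 * 1.11 = 21.6450
Temperature rise = 44575 / 21.6450 = 2059.37 K
T_ad = 107 + 2059.37 = 2166.37 deg C


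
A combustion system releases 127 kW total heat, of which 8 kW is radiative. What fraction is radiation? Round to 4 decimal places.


f_rad = Q_rad / Q_total
f_rad = 8 / 127 = 0.0630


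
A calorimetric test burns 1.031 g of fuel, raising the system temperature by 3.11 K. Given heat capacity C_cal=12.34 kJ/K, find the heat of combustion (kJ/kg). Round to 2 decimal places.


Hc = C_cal * delta_T / m_fuel
Q_released = 12.34 * 3.11 = 38.3774 kJ
m_fuel = 1.031 g = 1.031/1000 kg = 0.001031 kg
Hc = 38.3774 / 0.001031 = 37223.47 kJ/kg


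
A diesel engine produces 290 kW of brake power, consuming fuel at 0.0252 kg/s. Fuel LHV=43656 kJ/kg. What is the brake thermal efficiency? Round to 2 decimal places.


eta_BTE = (BP / (mf * LHV)) * 100
Denominator = 0.0252 * 43656 = 1100.1312 kW
eta_BTE = (290 / 1100.1312) * 100 = 26.36%


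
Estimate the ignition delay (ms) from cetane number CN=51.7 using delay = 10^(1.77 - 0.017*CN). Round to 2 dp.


delay = 10^(1.77 - 0.017*CN)
Exponent = 1.77 - 0.017*51.7 = 0.8911
delay = 10^0.8911 = 7.78 ms


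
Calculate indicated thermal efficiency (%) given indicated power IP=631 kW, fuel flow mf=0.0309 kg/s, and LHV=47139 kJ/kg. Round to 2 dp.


eta_ith = (IP / (mf * LHV)) * 100
Denominator = 0.0309 * 47139 = 1456.5951 kW
eta_ith = (631 / 1456.5951) * 100 = 43.32%


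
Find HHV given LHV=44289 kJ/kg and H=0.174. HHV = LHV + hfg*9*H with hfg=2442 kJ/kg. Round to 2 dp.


HHV = LHV + hfg * 9 * H
Water addition = 2442 * 9 * 0.174 = 3824.172 kJ/kg
HHV = 44289 + 3824.172 = 48113.17 kJ/kg


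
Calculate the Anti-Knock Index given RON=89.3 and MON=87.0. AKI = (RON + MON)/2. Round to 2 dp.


AKI = (RON + MON) / 2
AKI = (89.3 + 87.0) / 2
AKI = 176.3 / 2 = 88.15


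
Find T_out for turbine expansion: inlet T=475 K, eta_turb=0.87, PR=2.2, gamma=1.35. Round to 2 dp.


T_out = T_in * (1 - eta * (1 - PR^(-(gamma-1)/gamma)))
Exponent = -(1.35-1)/1.35 = -0.25925926
PR^exp = 2.2^(-0.25925926) = 0.81512413
Factor = 1 - 0.87*(1 - 0.81512413) = 0.83915799
T_out = 475 * 0.83915799 = 398.60 K


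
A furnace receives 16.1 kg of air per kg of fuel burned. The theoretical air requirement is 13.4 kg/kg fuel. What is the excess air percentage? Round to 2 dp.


Excess air = actual - stoichiometric = 16.1 - 13.4 = 2.70 kg/kg fuel
Excess air % = (excess / stoich) * 100 = (2.70 / 13.4) * 100 = 20.15%


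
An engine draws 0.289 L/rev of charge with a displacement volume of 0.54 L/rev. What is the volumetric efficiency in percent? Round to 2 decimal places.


eta_v = (V_actual / V_disp) * 100
Ratio = 0.289 / 0.54 = 0.5352
eta_v = 0.5352 * 100 = 53.52%


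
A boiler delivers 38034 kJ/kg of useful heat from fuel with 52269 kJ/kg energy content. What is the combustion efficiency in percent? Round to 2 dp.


Efficiency = (Q_useful / Q_fuel) * 100
Efficiency = (38034 / 52269) * 100
Efficiency = 0.7277 * 100 = 72.77%


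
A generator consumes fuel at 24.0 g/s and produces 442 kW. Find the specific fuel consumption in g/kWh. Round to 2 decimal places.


SFC = (mf / BP) * 3600
Rate = 24.0 / 442 = 0.054299 g/(s*kW)
SFC = 0.054299 * 3600 = 195.48 g/kWh


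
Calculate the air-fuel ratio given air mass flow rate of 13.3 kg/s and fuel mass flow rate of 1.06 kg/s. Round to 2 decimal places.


AFR = m_air / m_fuel
AFR = 13.3 / 1.06 = 12.55


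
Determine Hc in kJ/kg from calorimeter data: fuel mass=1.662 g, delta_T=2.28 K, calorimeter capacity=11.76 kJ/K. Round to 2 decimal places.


Hc = C_cal * delta_T / m_fuel
Q_released = 11.76 * 2.28 = 26.8128 kJ
m_fuel = 1.662 g = 1.662/1000 kg = 0.001662 kg
Hc = 26.8128 / 0.001662 = 16132.85 kJ/kg


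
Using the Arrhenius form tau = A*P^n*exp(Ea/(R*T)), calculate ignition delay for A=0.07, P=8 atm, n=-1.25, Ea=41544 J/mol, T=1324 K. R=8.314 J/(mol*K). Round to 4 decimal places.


tau = A * P^n * exp(Ea/(R*T))
P^n = 8^(-1.25) = 0.07432544
Ea/(R*T) = 41544/(8.314*1324) = 3.774073
exp(Ea/(R*T)) = 43.557115
tau = 0.07 * 0.07432544 * 43.557115 = 0.2266 ms


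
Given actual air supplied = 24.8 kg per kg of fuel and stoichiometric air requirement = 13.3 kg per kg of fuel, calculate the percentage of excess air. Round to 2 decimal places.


Excess air = actual - stoichiometric = 24.8 - 13.3 = 11.50 kg/kg fuel
Excess air % = (excess / stoich) * 100 = (11.50 / 13.3) * 100 = 86.47%


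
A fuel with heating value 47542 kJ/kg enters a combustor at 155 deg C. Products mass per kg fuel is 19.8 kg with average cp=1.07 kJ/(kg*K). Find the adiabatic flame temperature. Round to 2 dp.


T_ad = T_in + Hc / (m_p * cp)
Denominator = 19.8 * 1.07 = 21.1860
Temperature rise = 47542 / 21.1860 = 2244.03 K
T_ad = 155 + 2244.03 = 2399.03 deg C


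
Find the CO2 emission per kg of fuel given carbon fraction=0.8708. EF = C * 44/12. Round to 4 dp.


EF = C_frac * (M_CO2 / M_C)
EF = 0.8708 * (44/12)
EF = 0.8708 * 3.666667 = 3.1929 kg_CO2/kg_fuel


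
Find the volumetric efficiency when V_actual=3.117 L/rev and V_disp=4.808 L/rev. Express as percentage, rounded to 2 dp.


eta_v = (V_actual / V_disp) * 100
Ratio = 3.117 / 4.808 = 0.6483
eta_v = 0.6483 * 100 = 64.83%


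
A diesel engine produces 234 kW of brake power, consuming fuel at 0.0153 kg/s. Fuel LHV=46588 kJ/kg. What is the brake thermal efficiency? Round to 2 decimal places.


eta_BTE = (BP / (mf * LHV)) * 100
Denominator = 0.0153 * 46588 = 712.7964 kW
eta_BTE = (234 / 712.7964) * 100 = 32.83%


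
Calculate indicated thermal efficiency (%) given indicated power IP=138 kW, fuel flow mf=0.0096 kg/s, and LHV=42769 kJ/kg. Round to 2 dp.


eta_ith = (IP / (mf * LHV)) * 100
Denominator = 0.0096 * 42769 = 410.5824 kW
eta_ith = (138 / 410.5824) * 100 = 33.61%


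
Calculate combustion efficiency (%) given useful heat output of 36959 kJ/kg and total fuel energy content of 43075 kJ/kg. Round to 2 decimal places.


Efficiency = (Q_useful / Q_fuel) * 100
Efficiency = (36959 / 43075) * 100
Efficiency = 0.8580 * 100 = 85.80%


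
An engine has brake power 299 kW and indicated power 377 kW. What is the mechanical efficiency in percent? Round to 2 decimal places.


eta_mech = (BP / IP) * 100
Ratio = 299 / 377 = 0.7931
eta_mech = 0.7931 * 100 = 79.31%


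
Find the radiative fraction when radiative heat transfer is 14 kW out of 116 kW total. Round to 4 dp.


f_rad = Q_rad / Q_total
f_rad = 14 / 116 = 0.1207


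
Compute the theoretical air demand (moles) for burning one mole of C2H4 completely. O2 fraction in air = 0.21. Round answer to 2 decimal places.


Balanced combustion: C2H4 + 3 O2 -> 2 CO2 + 2 H2O
O2 needed = C + H/4 = 2 + 4/4 = 3.00 moles
Air moles = O2 / 0.21 = 3.00 / 0.21 = 14.29 moles air


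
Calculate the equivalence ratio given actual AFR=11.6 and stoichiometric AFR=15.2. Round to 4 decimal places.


phi = AFR_stoich / AFR_actual
phi = 15.2 / 11.6 = 1.3103


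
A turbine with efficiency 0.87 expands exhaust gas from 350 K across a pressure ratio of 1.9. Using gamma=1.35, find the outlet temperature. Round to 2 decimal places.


T_out = T_in * (1 - eta * (1 - PR^(-(gamma-1)/gamma)))
Exponent = -(1.35-1)/1.35 = -0.25925926
PR^exp = 1.9^(-0.25925926) = 0.84670193
Factor = 1 - 0.87*(1 - 0.84670193) = 0.86663068
T_out = 350 * 0.86663068 = 303.32 K


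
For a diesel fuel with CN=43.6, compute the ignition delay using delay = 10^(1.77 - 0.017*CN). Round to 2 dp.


delay = 10^(1.77 - 0.017*CN)
Exponent = 1.77 - 0.017*43.6 = 1.0288
delay = 10^1.0288 = 10.69 ms


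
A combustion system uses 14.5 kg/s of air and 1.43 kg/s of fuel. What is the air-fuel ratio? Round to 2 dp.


AFR = m_air / m_fuel
AFR = 14.5 / 1.43 = 10.14


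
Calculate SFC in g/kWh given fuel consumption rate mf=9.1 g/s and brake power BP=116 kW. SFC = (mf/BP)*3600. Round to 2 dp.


SFC = (mf / BP) * 3600
Rate = 9.1 / 116 = 0.078448 g/(s*kW)
SFC = 0.078448 * 3600 = 282.41 g/kWh


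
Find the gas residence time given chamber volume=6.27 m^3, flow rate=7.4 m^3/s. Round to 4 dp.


tau = V / Q_flow
tau = 6.27 / 7.4 = 0.8473 s


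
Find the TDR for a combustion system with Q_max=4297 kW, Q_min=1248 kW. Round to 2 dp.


TDR = Q_max / Q_min
TDR = 4297 / 1248 = 3.44


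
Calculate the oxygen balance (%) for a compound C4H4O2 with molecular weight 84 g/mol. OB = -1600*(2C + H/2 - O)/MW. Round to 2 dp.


OB = -1600 * (2C + H/2 - O) / MW
Inner = 2*4 + 4/2 - 2 = 8.00
OB = -1600 * 8.00 / 84 = -152.38%


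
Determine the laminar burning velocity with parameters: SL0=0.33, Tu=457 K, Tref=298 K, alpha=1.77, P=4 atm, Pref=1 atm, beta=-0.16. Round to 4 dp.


SL = SL0 * (Tu/Tref)^alpha * (P/Pref)^beta
T ratio = 457/298 = 1.53355705
(T ratio)^alpha = 1.53355705^1.77 = 2.131517
(P/Pref)^beta = 4^(-0.16) = 0.801070
SL = 0.33 * 2.131517 * 0.801070 = 0.5635 m/s


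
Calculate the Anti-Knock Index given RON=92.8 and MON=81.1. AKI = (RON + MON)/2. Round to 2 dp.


AKI = (RON + MON) / 2
AKI = (92.8 + 81.1) / 2
AKI = 173.9 / 2 = 86.95


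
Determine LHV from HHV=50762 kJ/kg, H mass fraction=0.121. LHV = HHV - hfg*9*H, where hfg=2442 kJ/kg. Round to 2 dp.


LHV = HHV - hfg * 9 * H
Water correction = 2442 * 9 * 0.121 = 2659.338 kJ/kg
LHV = 50762 - 2659.338 = 48102.66 kJ/kg


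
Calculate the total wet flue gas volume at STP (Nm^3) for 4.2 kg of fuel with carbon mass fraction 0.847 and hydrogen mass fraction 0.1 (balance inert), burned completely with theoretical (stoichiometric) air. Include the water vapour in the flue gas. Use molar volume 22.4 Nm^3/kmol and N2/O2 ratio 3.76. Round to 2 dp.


Per kg fuel: CO2 = (C/12 kmol)*22.4 = (0.847/12)*22.4 = 1.58107 Nm^3
Per kg fuel: H2O = (H/2 kmol)*22.4 = (0.1/2)*22.4 = 1.12000 Nm^3
O2 needed per kg fuel = C/12 + H/4 = 0.847/12 + 0.1/4 = 0.09558333 kmol
Per kg fuel: N2 = O2*3.76*22.4 = 0.09558333*3.76*22.4 = 8.05041 Nm^3
Total per kg = 1.58107 + 1.12000 + 8.05041 = 10.75148 Nm^3
Total = 10.75148 * 4.2 = 45.16 Nm^3


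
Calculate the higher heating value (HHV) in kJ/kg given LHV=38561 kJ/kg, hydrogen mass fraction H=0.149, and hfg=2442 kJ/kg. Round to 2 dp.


HHV = LHV + hfg * 9 * H
Water addition = 2442 * 9 * 0.149 = 3274.722 kJ/kg
HHV = 38561 + 3274.722 = 41835.72 kJ/kg


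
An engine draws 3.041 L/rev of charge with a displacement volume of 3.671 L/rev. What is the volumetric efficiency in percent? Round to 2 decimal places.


eta_v = (V_actual / V_disp) * 100
Ratio = 3.041 / 3.671 = 0.8284
eta_v = 0.8284 * 100 = 82.84%


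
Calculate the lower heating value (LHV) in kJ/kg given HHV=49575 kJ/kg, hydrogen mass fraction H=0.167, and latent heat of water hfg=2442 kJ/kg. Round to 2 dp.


LHV = HHV - hfg * 9 * H
Water correction = 2442 * 9 * 0.167 = 3670.326 kJ/kg
LHV = 49575 - 3670.326 = 45904.67 kJ/kg


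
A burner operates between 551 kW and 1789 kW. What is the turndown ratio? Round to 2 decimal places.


TDR = Q_max / Q_min
TDR = 1789 / 551 = 3.25


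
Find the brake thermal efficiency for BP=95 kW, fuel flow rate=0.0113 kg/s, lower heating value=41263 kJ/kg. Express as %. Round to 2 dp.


eta_BTE = (BP / (mf * LHV)) * 100
Denominator = 0.0113 * 41263 = 466.2719 kW
eta_BTE = (95 / 466.2719) * 100 = 20.37%


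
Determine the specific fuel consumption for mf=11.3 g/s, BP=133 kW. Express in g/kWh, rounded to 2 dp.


SFC = (mf / BP) * 3600
Rate = 11.3 / 133 = 0.084962 g/(s*kW)
SFC = 0.084962 * 3600 = 305.86 g/kWh


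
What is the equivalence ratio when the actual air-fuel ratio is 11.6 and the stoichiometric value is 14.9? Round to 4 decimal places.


phi = AFR_stoich / AFR_actual
phi = 14.9 / 11.6 = 1.2845


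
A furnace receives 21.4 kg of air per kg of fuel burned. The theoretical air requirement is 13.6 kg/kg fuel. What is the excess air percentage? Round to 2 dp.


Excess air = actual - stoichiometric = 21.4 - 13.6 = 7.80 kg/kg fuel
Excess air % = (excess / stoich) * 100 = (7.80 / 13.6) * 100 = 57.35%


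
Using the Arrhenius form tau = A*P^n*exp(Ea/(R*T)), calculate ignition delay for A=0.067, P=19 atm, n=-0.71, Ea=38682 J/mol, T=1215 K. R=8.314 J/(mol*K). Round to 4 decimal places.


tau = A * P^n * exp(Ea/(R*T))
P^n = 19^(-0.71) = 0.12361892
Ea/(R*T) = 38682/(8.314*1215) = 3.829328
exp(Ea/(R*T)) = 46.031617
tau = 0.067 * 0.12361892 * 46.031617 = 0.3813 ms


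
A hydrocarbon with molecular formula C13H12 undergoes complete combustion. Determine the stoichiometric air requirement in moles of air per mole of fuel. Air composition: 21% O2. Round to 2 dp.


Balanced combustion: C13H12 + 16 O2 -> 13 CO2 + 6 H2O
O2 needed = C + H/4 = 13 + 12/4 = 16.00 moles
Air moles = O2 / 0.21 = 16.00 / 0.21 = 76.19 moles air


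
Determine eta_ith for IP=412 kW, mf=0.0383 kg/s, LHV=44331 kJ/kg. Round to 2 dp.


eta_ith = (IP / (mf * LHV)) * 100
Denominator = 0.0383 * 44331 = 1697.8773 kW
eta_ith = (412 / 1697.8773) * 100 = 24.27%


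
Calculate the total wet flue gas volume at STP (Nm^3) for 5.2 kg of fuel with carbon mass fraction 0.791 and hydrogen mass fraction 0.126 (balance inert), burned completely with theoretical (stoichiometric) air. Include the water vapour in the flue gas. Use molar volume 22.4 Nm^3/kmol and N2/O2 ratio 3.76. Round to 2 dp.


Per kg fuel: CO2 = (C/12 kmol)*22.4 = (0.791/12)*22.4 = 1.47653 Nm^3
Per kg fuel: H2O = (H/2 kmol)*22.4 = (0.126/2)*22.4 = 1.41120 Nm^3
O2 needed per kg fuel = C/12 + H/4 = 0.791/12 + 0.126/4 = 0.09741667 kmol
Per kg fuel: N2 = O2*3.76*22.4 = 0.09741667*3.76*22.4 = 8.20482 Nm^3
Total per kg = 1.47653 + 1.41120 + 8.20482 = 11.09255 Nm^3
Total = 11.09255 * 5.2 = 57.68 Nm^3


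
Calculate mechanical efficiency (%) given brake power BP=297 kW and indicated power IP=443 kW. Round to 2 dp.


eta_mech = (BP / IP) * 100
Ratio = 297 / 443 = 0.6704
eta_mech = 0.6704 * 100 = 67.04%


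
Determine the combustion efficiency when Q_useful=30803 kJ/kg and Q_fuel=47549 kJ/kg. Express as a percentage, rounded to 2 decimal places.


Efficiency = (Q_useful / Q_fuel) * 100
Efficiency = (30803 / 47549) * 100
Efficiency = 0.6478 * 100 = 64.78%


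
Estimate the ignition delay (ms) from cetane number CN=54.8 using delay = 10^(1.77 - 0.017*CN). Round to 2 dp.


delay = 10^(1.77 - 0.017*CN)
Exponent = 1.77 - 0.017*54.8 = 0.8384
delay = 10^0.8384 = 6.89 ms


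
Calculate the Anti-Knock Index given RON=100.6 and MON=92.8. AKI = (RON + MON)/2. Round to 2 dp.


AKI = (RON + MON) / 2
AKI = (100.6 + 92.8) / 2
AKI = 193.4 / 2 = 96.70


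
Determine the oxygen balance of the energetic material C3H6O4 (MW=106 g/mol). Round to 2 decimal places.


OB = -1600 * (2C + H/2 - O) / MW
Inner = 2*3 + 6/2 - 4 = 5.00
OB = -1600 * 5.00 / 106 = -75.47%


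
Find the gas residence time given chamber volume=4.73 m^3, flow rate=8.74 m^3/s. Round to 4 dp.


tau = V / Q_flow
tau = 4.73 / 8.74 = 0.5412 s


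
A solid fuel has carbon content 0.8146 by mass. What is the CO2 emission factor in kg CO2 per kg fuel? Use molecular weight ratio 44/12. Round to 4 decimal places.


EF = C_frac * (M_CO2 / M_C)
EF = 0.8146 * (44/12)
EF = 0.8146 * 3.666667 = 2.9869 kg_CO2/kg_fuel


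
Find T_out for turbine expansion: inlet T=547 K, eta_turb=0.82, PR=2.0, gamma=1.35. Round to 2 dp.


T_out = T_in * (1 - eta * (1 - PR^(-(gamma-1)/gamma)))
Exponent = -(1.35-1)/1.35 = -0.25925926
PR^exp = 2.0^(-0.25925926) = 0.83551680
Factor = 1 - 0.82*(1 - 0.83551680) = 0.86512378
T_out = 547 * 0.86512378 = 473.22 K


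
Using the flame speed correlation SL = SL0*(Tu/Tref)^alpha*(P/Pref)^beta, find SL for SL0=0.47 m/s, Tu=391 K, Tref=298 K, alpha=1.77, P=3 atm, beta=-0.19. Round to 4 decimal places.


SL = SL0 * (Tu/Tref)^alpha * (P/Pref)^beta
T ratio = 391/298 = 1.31208054
(T ratio)^alpha = 1.31208054^1.77 = 1.617298
(P/Pref)^beta = 3^(-0.19) = 0.811609
SL = 0.47 * 1.617298 * 0.811609 = 0.6169 m/s


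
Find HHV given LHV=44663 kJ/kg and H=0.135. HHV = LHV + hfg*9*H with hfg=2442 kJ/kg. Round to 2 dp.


HHV = LHV + hfg * 9 * H
Water addition = 2442 * 9 * 0.135 = 2967.030 kJ/kg
HHV = 44663 + 2967.030 = 47630.03 kJ/kg


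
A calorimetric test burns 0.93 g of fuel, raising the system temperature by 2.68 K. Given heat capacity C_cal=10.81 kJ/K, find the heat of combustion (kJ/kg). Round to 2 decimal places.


Hc = C_cal * delta_T / m_fuel
Q_released = 10.81 * 2.68 = 28.9708 kJ
m_fuel = 0.93 g = 0.93/1000 kg = 0.000930 kg
Hc = 28.9708 / 0.000930 = 31151.40 kJ/kg


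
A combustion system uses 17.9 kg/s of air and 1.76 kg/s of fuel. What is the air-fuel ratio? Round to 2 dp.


AFR = m_air / m_fuel
AFR = 17.9 / 1.76 = 10.17


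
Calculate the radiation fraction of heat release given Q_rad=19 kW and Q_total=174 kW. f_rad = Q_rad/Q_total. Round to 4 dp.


f_rad = Q_rad / Q_total
f_rad = 19 / 174 = 0.1092


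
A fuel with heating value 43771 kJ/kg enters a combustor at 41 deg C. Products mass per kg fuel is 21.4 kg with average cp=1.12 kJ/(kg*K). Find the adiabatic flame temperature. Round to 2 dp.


T_ad = T_in + Hc / (m_p * cp)
Denominator = 21.4 * 1.12 = 23.9680
Temperature rise = 43771 / 23.9680 = 1826.23 K
T_ad = 41 + 1826.23 = 1867.23 deg C


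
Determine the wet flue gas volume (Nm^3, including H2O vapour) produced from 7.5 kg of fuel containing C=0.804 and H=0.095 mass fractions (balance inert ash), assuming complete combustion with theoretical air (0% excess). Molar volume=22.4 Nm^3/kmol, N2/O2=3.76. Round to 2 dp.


Per kg fuel: CO2 = (C/12 kmol)*22.4 = (0.804/12)*22.4 = 1.50080 Nm^3
Per kg fuel: H2O = (H/2 kmol)*22.4 = (0.095/2)*22.4 = 1.06400 Nm^3
O2 needed per kg fuel = C/12 + H/4 = 0.804/12 + 0.095/4 = 0.09075000 kmol
Per kg fuel: N2 = O2*3.76*22.4 = 0.09075000*3.76*22.4 = 7.64333 Nm^3
Total per kg = 1.50080 + 1.06400 + 7.64333 = 10.20813 Nm^3
Total = 10.20813 * 7.5 = 76.56 Nm^3


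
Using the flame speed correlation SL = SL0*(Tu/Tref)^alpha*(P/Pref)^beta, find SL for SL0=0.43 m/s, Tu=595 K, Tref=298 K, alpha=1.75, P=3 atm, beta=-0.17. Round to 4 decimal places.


SL = SL0 * (Tu/Tref)^alpha * (P/Pref)^beta
T ratio = 595/298 = 1.99664430
(T ratio)^alpha = 1.99664430^1.75 = 3.353716
(P/Pref)^beta = 3^(-0.17) = 0.829639
SL = 0.43 * 3.353716 * 0.829639 = 1.1964 m/s


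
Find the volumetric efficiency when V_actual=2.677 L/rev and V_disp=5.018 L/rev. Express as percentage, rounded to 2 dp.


eta_v = (V_actual / V_disp) * 100
Ratio = 2.677 / 5.018 = 0.5335
eta_v = 0.5335 * 100 = 53.35%


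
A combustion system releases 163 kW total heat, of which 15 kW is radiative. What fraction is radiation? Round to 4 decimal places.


f_rad = Q_rad / Q_total
f_rad = 15 / 163 = 0.0920


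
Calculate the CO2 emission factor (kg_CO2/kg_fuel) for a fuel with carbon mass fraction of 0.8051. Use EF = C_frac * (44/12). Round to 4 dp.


EF = C_frac * (M_CO2 / M_C)
EF = 0.8051 * (44/12)
EF = 0.8051 * 3.666667 = 2.9520 kg_CO2/kg_fuel


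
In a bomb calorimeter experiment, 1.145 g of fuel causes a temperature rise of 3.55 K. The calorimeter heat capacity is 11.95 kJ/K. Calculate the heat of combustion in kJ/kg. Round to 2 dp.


Hc = C_cal * delta_T / m_fuel
Q_released = 11.95 * 3.55 = 42.4225 kJ
m_fuel = 1.145 g = 1.145/1000 kg = 0.001145 kg
Hc = 42.4225 / 0.001145 = 37050.22 kJ/kg


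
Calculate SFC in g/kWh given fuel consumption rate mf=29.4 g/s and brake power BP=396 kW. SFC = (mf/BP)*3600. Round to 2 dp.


SFC = (mf / BP) * 3600
Rate = 29.4 / 396 = 0.074242 g/(s*kW)
SFC = 0.074242 * 3600 = 267.27 g/kWh


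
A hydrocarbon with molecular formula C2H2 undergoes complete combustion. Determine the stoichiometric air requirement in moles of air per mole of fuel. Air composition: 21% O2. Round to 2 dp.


Balanced combustion: C2H2 + 2.5 O2 -> 2 CO2 + 1 H2O
O2 needed = C + H/4 = 2 + 2/4 = 2.50 moles
Air moles = O2 / 0.21 = 2.50 / 0.21 = 11.90 moles air


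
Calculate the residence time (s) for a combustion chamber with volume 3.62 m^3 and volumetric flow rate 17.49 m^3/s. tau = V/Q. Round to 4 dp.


tau = V / Q_flow
tau = 3.62 / 17.49 = 0.2070 s


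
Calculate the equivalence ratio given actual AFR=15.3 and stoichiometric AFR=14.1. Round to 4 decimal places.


phi = AFR_stoich / AFR_actual
phi = 14.1 / 15.3 = 0.9216


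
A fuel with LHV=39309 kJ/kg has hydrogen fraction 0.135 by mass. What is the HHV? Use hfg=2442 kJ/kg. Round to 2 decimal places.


HHV = LHV + hfg * 9 * H
Water addition = 2442 * 9 * 0.135 = 2967.030 kJ/kg
HHV = 39309 + 2967.030 = 42276.03 kJ/kg


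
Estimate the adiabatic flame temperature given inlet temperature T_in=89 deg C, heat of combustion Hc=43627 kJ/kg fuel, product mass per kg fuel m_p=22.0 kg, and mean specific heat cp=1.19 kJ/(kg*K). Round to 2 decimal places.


T_ad = T_in + Hc / (m_p * cp)
Denominator = 22.0 * 1.19 = 26.1800
Temperature rise = 43627 / 26.1800 = 1666.42 K
T_ad = 89 + 1666.42 = 1755.42 deg C


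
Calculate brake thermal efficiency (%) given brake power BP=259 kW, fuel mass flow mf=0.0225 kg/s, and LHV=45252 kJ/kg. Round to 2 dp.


eta_BTE = (BP / (mf * LHV)) * 100
Denominator = 0.0225 * 45252 = 1018.1700 kW
eta_BTE = (259 / 1018.1700) * 100 = 25.44%


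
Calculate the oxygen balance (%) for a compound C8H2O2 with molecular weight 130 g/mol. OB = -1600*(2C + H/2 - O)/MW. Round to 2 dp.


OB = -1600 * (2C + H/2 - O) / MW
Inner = 2*8 + 2/2 - 2 = 15.00
OB = -1600 * 15.00 / 130 = -184.62%


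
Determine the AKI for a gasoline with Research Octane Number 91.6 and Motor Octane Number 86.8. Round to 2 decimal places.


AKI = (RON + MON) / 2
AKI = (91.6 + 86.8) / 2
AKI = 178.4 / 2 = 89.20


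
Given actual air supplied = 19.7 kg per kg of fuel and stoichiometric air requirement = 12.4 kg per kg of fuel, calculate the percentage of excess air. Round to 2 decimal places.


Excess air = actual - stoichiometric = 19.7 - 12.4 = 7.30 kg/kg fuel
Excess air % = (excess / stoich) * 100 = (7.30 / 12.4) * 100 = 58.87%


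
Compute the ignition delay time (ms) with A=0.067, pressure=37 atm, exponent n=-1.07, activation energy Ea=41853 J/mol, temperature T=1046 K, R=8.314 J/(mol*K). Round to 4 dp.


tau = A * P^n * exp(Ea/(R*T))
P^n = 37^(-1.07) = 0.02099057
Ea/(R*T) = 41853/(8.314*1046) = 4.812657
exp(Ea/(R*T)) = 123.058119
tau = 0.067 * 0.02099057 * 123.058119 = 0.1731 ms


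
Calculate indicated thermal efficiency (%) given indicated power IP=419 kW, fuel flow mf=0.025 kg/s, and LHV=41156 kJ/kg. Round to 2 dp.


eta_ith = (IP / (mf * LHV)) * 100
Denominator = 0.025 * 41156 = 1028.9000 kW
eta_ith = (419 / 1028.9000) * 100 = 40.72%


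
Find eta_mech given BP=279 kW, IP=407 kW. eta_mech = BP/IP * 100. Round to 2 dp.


eta_mech = (BP / IP) * 100
Ratio = 279 / 407 = 0.6855
eta_mech = 0.6855 * 100 = 68.55%


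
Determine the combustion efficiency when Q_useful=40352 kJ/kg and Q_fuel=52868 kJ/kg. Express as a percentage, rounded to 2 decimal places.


Efficiency = (Q_useful / Q_fuel) * 100
Efficiency = (40352 / 52868) * 100
Efficiency = 0.7633 * 100 = 76.33%


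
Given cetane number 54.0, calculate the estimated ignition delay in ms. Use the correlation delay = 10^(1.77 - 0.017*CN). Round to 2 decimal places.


delay = 10^(1.77 - 0.017*CN)
Exponent = 1.77 - 0.017*54.0 = 0.8520
delay = 10^0.8520 = 7.11 ms


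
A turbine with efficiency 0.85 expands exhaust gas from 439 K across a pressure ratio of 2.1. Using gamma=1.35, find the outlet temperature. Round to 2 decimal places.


T_out = T_in * (1 - eta * (1 - PR^(-(gamma-1)/gamma)))
Exponent = -(1.35-1)/1.35 = -0.25925926
PR^exp = 2.1^(-0.25925926) = 0.82501466
Factor = 1 - 0.85*(1 - 0.82501466) = 0.85126246
T_out = 439 * 0.85126246 = 373.70 K


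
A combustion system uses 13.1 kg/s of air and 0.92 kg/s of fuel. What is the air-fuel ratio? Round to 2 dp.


AFR = m_air / m_fuel
AFR = 13.1 / 0.92 = 14.24


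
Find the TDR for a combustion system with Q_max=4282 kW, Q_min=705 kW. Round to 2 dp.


TDR = Q_max / Q_min
TDR = 4282 / 705 = 6.07


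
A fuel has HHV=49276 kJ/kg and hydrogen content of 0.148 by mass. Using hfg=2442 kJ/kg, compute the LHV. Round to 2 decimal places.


LHV = HHV - hfg * 9 * H
Water correction = 2442 * 9 * 0.148 = 3252.744 kJ/kg
LHV = 49276 - 3252.744 = 46023.26 kJ/kg


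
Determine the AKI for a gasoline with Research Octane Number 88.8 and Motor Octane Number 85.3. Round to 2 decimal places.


AKI = (RON + MON) / 2
AKI = (88.8 + 85.3) / 2
AKI = 174.1 / 2 = 87.05


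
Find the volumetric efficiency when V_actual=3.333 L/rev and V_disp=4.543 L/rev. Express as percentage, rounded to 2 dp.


eta_v = (V_actual / V_disp) * 100
Ratio = 3.333 / 4.543 = 0.7337
eta_v = 0.7337 * 100 = 73.37%


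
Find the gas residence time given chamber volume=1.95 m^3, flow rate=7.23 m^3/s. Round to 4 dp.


tau = V / Q_flow
tau = 1.95 / 7.23 = 0.2697 s


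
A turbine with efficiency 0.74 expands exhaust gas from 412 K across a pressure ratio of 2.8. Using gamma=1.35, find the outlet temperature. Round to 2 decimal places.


T_out = T_in * (1 - eta * (1 - PR^(-(gamma-1)/gamma)))
Exponent = -(1.35-1)/1.35 = -0.25925926
PR^exp = 2.8^(-0.25925926) = 0.76572026
Factor = 1 - 0.74*(1 - 0.76572026) = 0.82663299
T_out = 412 * 0.82663299 = 340.57 K


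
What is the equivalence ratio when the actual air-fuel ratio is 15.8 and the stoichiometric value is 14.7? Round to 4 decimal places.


phi = AFR_stoich / AFR_actual
phi = 14.7 / 15.8 = 0.9304


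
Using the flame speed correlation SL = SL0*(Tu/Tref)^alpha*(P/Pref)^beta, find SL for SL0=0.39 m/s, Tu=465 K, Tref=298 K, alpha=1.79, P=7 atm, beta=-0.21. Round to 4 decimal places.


SL = SL0 * (Tu/Tref)^alpha * (P/Pref)^beta
T ratio = 465/298 = 1.56040268
(T ratio)^alpha = 1.56040268^1.79 = 2.217653
(P/Pref)^beta = 7^(-0.21) = 0.664553
SL = 0.39 * 2.217653 * 0.664553 = 0.5748 m/s


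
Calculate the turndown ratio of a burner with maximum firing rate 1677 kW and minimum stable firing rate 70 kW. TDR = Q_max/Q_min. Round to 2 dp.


TDR = Q_max / Q_min
TDR = 1677 / 70 = 23.96


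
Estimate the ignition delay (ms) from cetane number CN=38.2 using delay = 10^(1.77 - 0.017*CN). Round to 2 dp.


delay = 10^(1.77 - 0.017*CN)
Exponent = 1.77 - 0.017*38.2 = 1.1206
delay = 10^1.1206 = 13.20 ms


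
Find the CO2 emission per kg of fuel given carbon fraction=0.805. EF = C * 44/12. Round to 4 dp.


EF = C_frac * (M_CO2 / M_C)
EF = 0.805 * (44/12)
EF = 0.805 * 3.666667 = 2.9517 kg_CO2/kg_fuel


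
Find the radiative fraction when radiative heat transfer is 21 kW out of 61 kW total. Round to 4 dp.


f_rad = Q_rad / Q_total
f_rad = 21 / 61 = 0.3443


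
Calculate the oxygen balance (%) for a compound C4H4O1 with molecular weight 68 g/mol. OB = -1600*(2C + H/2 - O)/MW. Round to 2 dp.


OB = -1600 * (2C + H/2 - O) / MW
Inner = 2*4 + 4/2 - 1 = 9.00
OB = -1600 * 9.00 / 68 = -211.76%


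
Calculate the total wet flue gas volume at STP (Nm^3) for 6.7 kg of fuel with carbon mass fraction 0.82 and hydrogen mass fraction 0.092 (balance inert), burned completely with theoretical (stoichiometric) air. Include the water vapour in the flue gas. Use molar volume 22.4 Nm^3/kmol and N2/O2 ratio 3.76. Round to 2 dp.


Per kg fuel: CO2 = (C/12 kmol)*22.4 = (0.82/12)*22.4 = 1.53067 Nm^3
Per kg fuel: H2O = (H/2 kmol)*22.4 = (0.092/2)*22.4 = 1.03040 Nm^3
O2 needed per kg fuel = C/12 + H/4 = 0.82/12 + 0.092/4 = 0.09133333 kmol
Per kg fuel: N2 = O2*3.76*22.4 = 0.09133333*3.76*22.4 = 7.69246 Nm^3
Total per kg = 1.53067 + 1.03040 + 7.69246 = 10.25353 Nm^3
Total = 10.25353 * 6.7 = 68.70 Nm^3


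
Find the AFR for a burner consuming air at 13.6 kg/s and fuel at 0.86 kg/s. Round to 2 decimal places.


AFR = m_air / m_fuel
AFR = 13.6 / 0.86 = 15.81


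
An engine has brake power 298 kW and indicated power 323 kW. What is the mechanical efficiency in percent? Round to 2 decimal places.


eta_mech = (BP / IP) * 100
Ratio = 298 / 323 = 0.9226
eta_mech = 0.9226 * 100 = 92.26%


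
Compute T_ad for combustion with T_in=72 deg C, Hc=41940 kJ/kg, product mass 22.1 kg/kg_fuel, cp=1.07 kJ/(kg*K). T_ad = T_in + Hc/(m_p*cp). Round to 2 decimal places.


T_ad = T_in + Hc / (m_p * cp)
Denominator = 22.1 * 1.07 = 23.6470
Temperature rise = 41940 / 23.6470 = 1773.59 K
T_ad = 72 + 1773.59 = 1845.59 deg C


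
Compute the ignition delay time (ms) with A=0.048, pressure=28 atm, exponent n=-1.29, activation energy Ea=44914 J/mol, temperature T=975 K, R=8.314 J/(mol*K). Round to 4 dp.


tau = A * P^n * exp(Ea/(R*T))
P^n = 28^(-1.29) = 0.01358833
Ea/(R*T) = 44914/(8.314*975) = 5.540731
exp(Ea/(R*T)) = 254.864344
tau = 0.048 * 0.01358833 * 254.864344 = 0.1662 ms


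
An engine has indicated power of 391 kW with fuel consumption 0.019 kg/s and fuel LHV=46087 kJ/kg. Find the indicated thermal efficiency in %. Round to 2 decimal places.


eta_ith = (IP / (mf * LHV)) * 100
Denominator = 0.019 * 46087 = 875.6530 kW
eta_ith = (391 / 875.6530) * 100 = 44.65%


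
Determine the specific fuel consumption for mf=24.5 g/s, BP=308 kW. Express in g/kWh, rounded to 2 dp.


SFC = (mf / BP) * 3600
Rate = 24.5 / 308 = 0.079545 g/(s*kW)
SFC = 0.079545 * 3600 = 286.36 g/kWh


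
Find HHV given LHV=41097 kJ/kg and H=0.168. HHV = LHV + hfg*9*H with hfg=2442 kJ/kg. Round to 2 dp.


HHV = LHV + hfg * 9 * H
Water addition = 2442 * 9 * 0.168 = 3692.304 kJ/kg
HHV = 41097 + 3692.304 = 44789.30 kJ/kg


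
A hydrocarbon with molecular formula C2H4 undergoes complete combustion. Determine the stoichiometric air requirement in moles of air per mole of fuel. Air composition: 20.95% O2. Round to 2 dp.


Balanced combustion: C2H4 + 3 O2 -> 2 CO2 + 2 H2O
O2 needed = C + H/4 = 2 + 4/4 = 3.00 moles
Air moles = O2 / 0.2095 = 3.00 / 0.2095 = 14.32 moles air


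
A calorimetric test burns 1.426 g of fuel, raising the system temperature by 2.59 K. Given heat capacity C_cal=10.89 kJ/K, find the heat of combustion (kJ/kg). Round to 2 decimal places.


Hc = C_cal * delta_T / m_fuel
Q_released = 10.89 * 2.59 = 28.2051 kJ
m_fuel = 1.426 g = 1.426/1000 kg = 0.001426 kg
Hc = 28.2051 / 0.001426 = 19779.17 kJ/kg


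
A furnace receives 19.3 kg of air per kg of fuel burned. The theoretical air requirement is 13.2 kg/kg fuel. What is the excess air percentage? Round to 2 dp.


Excess air = actual - stoichiometric = 19.3 - 13.2 = 6.10 kg/kg fuel
Excess air % = (excess / stoich) * 100 = (6.10 / 13.2) * 100 = 46.21%


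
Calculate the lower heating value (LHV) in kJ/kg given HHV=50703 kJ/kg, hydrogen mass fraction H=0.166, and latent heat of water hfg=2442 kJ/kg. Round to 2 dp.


LHV = HHV - hfg * 9 * H
Water correction = 2442 * 9 * 0.166 = 3648.348 kJ/kg
LHV = 50703 - 3648.348 = 47054.65 kJ/kg


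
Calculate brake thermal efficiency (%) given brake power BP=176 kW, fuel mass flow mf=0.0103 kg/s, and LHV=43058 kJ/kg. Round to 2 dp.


eta_BTE = (BP / (mf * LHV)) * 100
Denominator = 0.0103 * 43058 = 443.4974 kW
eta_BTE = (176 / 443.4974) * 100 = 39.68%


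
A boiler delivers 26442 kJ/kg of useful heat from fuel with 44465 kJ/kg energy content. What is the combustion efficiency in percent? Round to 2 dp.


Efficiency = (Q_useful / Q_fuel) * 100
Efficiency = (26442 / 44465) * 100
Efficiency = 0.5947 * 100 = 59.47%


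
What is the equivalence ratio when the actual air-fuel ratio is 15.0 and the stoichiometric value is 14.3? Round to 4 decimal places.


phi = AFR_stoich / AFR_actual
phi = 14.3 / 15.0 = 0.9533


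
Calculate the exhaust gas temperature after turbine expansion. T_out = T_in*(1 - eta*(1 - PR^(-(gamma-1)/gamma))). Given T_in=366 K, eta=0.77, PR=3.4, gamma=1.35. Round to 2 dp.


T_out = T_in * (1 - eta * (1 - PR^(-(gamma-1)/gamma)))
Exponent = -(1.35-1)/1.35 = -0.25925926
PR^exp = 3.4^(-0.25925926) = 0.72813041
Factor = 1 - 0.77*(1 - 0.72813041) = 0.79066042
T_out = 366 * 0.79066042 = 289.38 K


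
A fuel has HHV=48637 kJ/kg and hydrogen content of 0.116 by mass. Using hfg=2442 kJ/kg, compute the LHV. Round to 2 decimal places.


LHV = HHV - hfg * 9 * H
Water correction = 2442 * 9 * 0.116 = 2549.448 kJ/kg
LHV = 48637 - 2549.448 = 46087.55 kJ/kg


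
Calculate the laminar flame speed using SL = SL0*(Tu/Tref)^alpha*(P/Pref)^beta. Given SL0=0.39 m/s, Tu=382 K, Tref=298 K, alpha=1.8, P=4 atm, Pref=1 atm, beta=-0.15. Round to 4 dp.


SL = SL0 * (Tu/Tref)^alpha * (P/Pref)^beta
T ratio = 382/298 = 1.28187919
(T ratio)^alpha = 1.28187919^1.8 = 1.563597
(P/Pref)^beta = 4^(-0.15) = 0.812252
SL = 0.39 * 1.563597 * 0.812252 = 0.4953 m/s


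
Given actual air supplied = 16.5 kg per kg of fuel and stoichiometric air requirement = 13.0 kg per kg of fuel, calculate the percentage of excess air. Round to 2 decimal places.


Excess air = actual - stoichiometric = 16.5 - 13.0 = 3.50 kg/kg fuel
Excess air % = (excess / stoich) * 100 = (3.50 / 13.0) * 100 = 26.92%


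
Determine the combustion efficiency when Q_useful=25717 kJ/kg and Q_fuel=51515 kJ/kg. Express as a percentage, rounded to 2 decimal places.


Efficiency = (Q_useful / Q_fuel) * 100
Efficiency = (25717 / 51515) * 100
Efficiency = 0.4992 * 100 = 49.92%


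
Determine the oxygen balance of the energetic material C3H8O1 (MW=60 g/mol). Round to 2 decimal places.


OB = -1600 * (2C + H/2 - O) / MW
Inner = 2*3 + 8/2 - 1 = 9.00
OB = -1600 * 9.00 / 60 = -240.00%


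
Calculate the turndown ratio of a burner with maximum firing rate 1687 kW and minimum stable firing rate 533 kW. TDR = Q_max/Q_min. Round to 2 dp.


TDR = Q_max / Q_min
TDR = 1687 / 533 = 3.17


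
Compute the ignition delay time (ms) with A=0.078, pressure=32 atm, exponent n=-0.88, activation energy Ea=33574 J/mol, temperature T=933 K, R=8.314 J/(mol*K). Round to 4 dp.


tau = A * P^n * exp(Ea/(R*T))
P^n = 32^(-0.88) = 0.04736614
Ea/(R*T) = 33574/(8.314*933) = 4.328241
exp(Ea/(R*T)) = 75.810809
tau = 0.078 * 0.04736614 * 75.810809 = 0.2801 ms


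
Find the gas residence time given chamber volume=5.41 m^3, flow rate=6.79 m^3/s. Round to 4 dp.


tau = V / Q_flow
tau = 5.41 / 6.79 = 0.7968 s


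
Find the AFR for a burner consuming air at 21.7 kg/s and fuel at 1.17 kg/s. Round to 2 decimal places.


AFR = m_air / m_fuel
AFR = 21.7 / 1.17 = 18.55


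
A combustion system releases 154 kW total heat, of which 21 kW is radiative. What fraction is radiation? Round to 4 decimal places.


f_rad = Q_rad / Q_total
f_rad = 21 / 154 = 0.1364


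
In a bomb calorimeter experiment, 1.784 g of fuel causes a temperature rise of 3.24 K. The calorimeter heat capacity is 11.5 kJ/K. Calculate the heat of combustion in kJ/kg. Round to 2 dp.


Hc = C_cal * delta_T / m_fuel
Q_released = 11.5 * 3.24 = 37.2600 kJ
m_fuel = 1.784 g = 1.784/1000 kg = 0.001784 kg
Hc = 37.2600 / 0.001784 = 20885.65 kJ/kg


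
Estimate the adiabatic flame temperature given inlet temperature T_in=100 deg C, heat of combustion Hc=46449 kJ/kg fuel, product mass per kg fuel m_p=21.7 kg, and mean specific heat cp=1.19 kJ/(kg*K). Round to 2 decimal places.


T_ad = T_in + Hc / (m_p * cp)
Denominator = 21.7 * 1.19 = 25.8230
Temperature rise = 46449 / 25.8230 = 1798.75 K
T_ad = 100 + 1798.75 = 1898.75 deg C


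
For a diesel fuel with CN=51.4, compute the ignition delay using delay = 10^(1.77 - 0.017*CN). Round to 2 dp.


delay = 10^(1.77 - 0.017*CN)
Exponent = 1.77 - 0.017*51.4 = 0.8962
delay = 10^0.8962 = 7.87 ms


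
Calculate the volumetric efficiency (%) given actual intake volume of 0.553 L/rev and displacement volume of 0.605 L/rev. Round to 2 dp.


eta_v = (V_actual / V_disp) * 100
Ratio = 0.553 / 0.605 = 0.9140
eta_v = 0.9140 * 100 = 91.40%


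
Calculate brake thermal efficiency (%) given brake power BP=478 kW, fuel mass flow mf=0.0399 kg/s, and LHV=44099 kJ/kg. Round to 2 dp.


eta_BTE = (BP / (mf * LHV)) * 100
Denominator = 0.0399 * 44099 = 1759.5501 kW
eta_BTE = (478 / 1759.5501) * 100 = 27.17%


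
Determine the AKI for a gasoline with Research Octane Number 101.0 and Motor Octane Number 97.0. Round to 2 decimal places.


AKI = (RON + MON) / 2
AKI = (101.0 + 97.0) / 2
AKI = 198.0 / 2 = 99.00


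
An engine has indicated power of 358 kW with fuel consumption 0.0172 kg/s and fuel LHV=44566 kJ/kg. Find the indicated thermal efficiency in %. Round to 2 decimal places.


eta_ith = (IP / (mf * LHV)) * 100
Denominator = 0.0172 * 44566 = 766.5352 kW
eta_ith = (358 / 766.5352) * 100 = 46.70%


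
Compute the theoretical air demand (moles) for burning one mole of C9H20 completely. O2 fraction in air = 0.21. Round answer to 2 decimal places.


Balanced combustion: C9H20 + 14 O2 -> 9 CO2 + 10 H2O
O2 needed = C + H/4 = 9 + 20/4 = 14.00 moles
Air moles = O2 / 0.21 = 14.00 / 0.21 = 66.67 moles air


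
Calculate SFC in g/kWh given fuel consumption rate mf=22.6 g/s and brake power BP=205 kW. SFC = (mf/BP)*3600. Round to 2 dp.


SFC = (mf / BP) * 3600
Rate = 22.6 / 205 = 0.110244 g/(s*kW)
SFC = 0.110244 * 3600 = 396.88 g/kWh


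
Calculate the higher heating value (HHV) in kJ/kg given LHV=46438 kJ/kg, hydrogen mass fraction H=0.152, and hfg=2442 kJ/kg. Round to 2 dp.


HHV = LHV + hfg * 9 * H
Water addition = 2442 * 9 * 0.152 = 3340.656 kJ/kg
HHV = 46438 + 3340.656 = 49778.66 kJ/kg


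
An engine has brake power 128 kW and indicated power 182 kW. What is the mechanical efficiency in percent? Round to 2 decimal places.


eta_mech = (BP / IP) * 100
Ratio = 128 / 182 = 0.7033
eta_mech = 0.7033 * 100 = 70.33%


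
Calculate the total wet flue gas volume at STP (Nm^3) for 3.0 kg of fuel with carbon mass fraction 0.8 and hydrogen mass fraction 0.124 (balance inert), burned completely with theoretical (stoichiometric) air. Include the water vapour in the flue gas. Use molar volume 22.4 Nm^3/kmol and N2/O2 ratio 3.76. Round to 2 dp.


Per kg fuel: CO2 = (C/12 kmol)*22.4 = (0.8/12)*22.4 = 1.49333 Nm^3
Per kg fuel: H2O = (H/2 kmol)*22.4 = (0.124/2)*22.4 = 1.38880 Nm^3
O2 needed per kg fuel = C/12 + H/4 = 0.8/12 + 0.124/4 = 0.09766667 kmol
Per kg fuel: N2 = O2*3.76*22.4 = 0.09766667*3.76*22.4 = 8.22588 Nm^3
Total per kg = 1.49333 + 1.38880 + 8.22588 = 11.10801 Nm^3
Total = 11.10801 * 3.0 = 33.32 Nm^3


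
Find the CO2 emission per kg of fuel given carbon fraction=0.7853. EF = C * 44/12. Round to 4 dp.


EF = C_frac * (M_CO2 / M_C)
EF = 0.7853 * (44/12)
EF = 0.7853 * 3.666667 = 2.8794 kg_CO2/kg_fuel


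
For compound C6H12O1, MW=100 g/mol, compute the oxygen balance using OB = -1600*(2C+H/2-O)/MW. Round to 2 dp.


OB = -1600 * (2C + H/2 - O) / MW
Inner = 2*6 + 12/2 - 1 = 17.00
OB = -1600 * 17.00 / 100 = -272.00%
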